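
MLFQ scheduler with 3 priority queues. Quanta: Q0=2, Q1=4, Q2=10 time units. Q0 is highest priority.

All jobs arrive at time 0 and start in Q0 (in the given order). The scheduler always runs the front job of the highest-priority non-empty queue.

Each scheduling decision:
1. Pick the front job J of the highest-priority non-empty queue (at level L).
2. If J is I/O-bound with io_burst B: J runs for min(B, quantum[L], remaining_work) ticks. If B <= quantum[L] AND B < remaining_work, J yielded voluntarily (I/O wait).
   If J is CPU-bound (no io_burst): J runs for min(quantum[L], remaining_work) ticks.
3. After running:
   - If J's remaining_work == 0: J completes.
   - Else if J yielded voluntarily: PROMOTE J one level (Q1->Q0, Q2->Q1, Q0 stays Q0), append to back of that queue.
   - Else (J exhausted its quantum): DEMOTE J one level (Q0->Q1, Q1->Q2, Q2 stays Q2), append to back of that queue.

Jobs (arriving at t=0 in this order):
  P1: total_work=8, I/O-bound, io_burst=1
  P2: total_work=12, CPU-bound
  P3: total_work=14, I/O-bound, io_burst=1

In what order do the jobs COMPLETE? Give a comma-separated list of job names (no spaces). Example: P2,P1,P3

Answer: P1,P3,P2

Derivation:
t=0-1: P1@Q0 runs 1, rem=7, I/O yield, promote→Q0. Q0=[P2,P3,P1] Q1=[] Q2=[]
t=1-3: P2@Q0 runs 2, rem=10, quantum used, demote→Q1. Q0=[P3,P1] Q1=[P2] Q2=[]
t=3-4: P3@Q0 runs 1, rem=13, I/O yield, promote→Q0. Q0=[P1,P3] Q1=[P2] Q2=[]
t=4-5: P1@Q0 runs 1, rem=6, I/O yield, promote→Q0. Q0=[P3,P1] Q1=[P2] Q2=[]
t=5-6: P3@Q0 runs 1, rem=12, I/O yield, promote→Q0. Q0=[P1,P3] Q1=[P2] Q2=[]
t=6-7: P1@Q0 runs 1, rem=5, I/O yield, promote→Q0. Q0=[P3,P1] Q1=[P2] Q2=[]
t=7-8: P3@Q0 runs 1, rem=11, I/O yield, promote→Q0. Q0=[P1,P3] Q1=[P2] Q2=[]
t=8-9: P1@Q0 runs 1, rem=4, I/O yield, promote→Q0. Q0=[P3,P1] Q1=[P2] Q2=[]
t=9-10: P3@Q0 runs 1, rem=10, I/O yield, promote→Q0. Q0=[P1,P3] Q1=[P2] Q2=[]
t=10-11: P1@Q0 runs 1, rem=3, I/O yield, promote→Q0. Q0=[P3,P1] Q1=[P2] Q2=[]
t=11-12: P3@Q0 runs 1, rem=9, I/O yield, promote→Q0. Q0=[P1,P3] Q1=[P2] Q2=[]
t=12-13: P1@Q0 runs 1, rem=2, I/O yield, promote→Q0. Q0=[P3,P1] Q1=[P2] Q2=[]
t=13-14: P3@Q0 runs 1, rem=8, I/O yield, promote→Q0. Q0=[P1,P3] Q1=[P2] Q2=[]
t=14-15: P1@Q0 runs 1, rem=1, I/O yield, promote→Q0. Q0=[P3,P1] Q1=[P2] Q2=[]
t=15-16: P3@Q0 runs 1, rem=7, I/O yield, promote→Q0. Q0=[P1,P3] Q1=[P2] Q2=[]
t=16-17: P1@Q0 runs 1, rem=0, completes. Q0=[P3] Q1=[P2] Q2=[]
t=17-18: P3@Q0 runs 1, rem=6, I/O yield, promote→Q0. Q0=[P3] Q1=[P2] Q2=[]
t=18-19: P3@Q0 runs 1, rem=5, I/O yield, promote→Q0. Q0=[P3] Q1=[P2] Q2=[]
t=19-20: P3@Q0 runs 1, rem=4, I/O yield, promote→Q0. Q0=[P3] Q1=[P2] Q2=[]
t=20-21: P3@Q0 runs 1, rem=3, I/O yield, promote→Q0. Q0=[P3] Q1=[P2] Q2=[]
t=21-22: P3@Q0 runs 1, rem=2, I/O yield, promote→Q0. Q0=[P3] Q1=[P2] Q2=[]
t=22-23: P3@Q0 runs 1, rem=1, I/O yield, promote→Q0. Q0=[P3] Q1=[P2] Q2=[]
t=23-24: P3@Q0 runs 1, rem=0, completes. Q0=[] Q1=[P2] Q2=[]
t=24-28: P2@Q1 runs 4, rem=6, quantum used, demote→Q2. Q0=[] Q1=[] Q2=[P2]
t=28-34: P2@Q2 runs 6, rem=0, completes. Q0=[] Q1=[] Q2=[]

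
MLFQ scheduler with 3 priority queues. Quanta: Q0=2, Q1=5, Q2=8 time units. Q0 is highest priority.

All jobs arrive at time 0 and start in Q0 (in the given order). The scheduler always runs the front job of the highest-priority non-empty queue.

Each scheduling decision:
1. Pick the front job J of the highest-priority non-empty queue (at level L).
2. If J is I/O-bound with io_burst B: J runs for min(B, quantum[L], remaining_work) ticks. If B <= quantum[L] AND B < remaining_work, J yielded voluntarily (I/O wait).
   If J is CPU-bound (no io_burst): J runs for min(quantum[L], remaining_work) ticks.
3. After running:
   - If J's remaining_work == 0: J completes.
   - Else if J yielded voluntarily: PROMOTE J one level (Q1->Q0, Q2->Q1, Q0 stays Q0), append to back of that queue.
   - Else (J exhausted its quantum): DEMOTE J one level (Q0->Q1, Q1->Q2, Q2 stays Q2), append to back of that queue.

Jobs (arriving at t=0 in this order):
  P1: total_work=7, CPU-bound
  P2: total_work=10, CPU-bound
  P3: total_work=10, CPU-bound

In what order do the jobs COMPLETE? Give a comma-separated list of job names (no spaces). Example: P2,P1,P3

Answer: P1,P2,P3

Derivation:
t=0-2: P1@Q0 runs 2, rem=5, quantum used, demote→Q1. Q0=[P2,P3] Q1=[P1] Q2=[]
t=2-4: P2@Q0 runs 2, rem=8, quantum used, demote→Q1. Q0=[P3] Q1=[P1,P2] Q2=[]
t=4-6: P3@Q0 runs 2, rem=8, quantum used, demote→Q1. Q0=[] Q1=[P1,P2,P3] Q2=[]
t=6-11: P1@Q1 runs 5, rem=0, completes. Q0=[] Q1=[P2,P3] Q2=[]
t=11-16: P2@Q1 runs 5, rem=3, quantum used, demote→Q2. Q0=[] Q1=[P3] Q2=[P2]
t=16-21: P3@Q1 runs 5, rem=3, quantum used, demote→Q2. Q0=[] Q1=[] Q2=[P2,P3]
t=21-24: P2@Q2 runs 3, rem=0, completes. Q0=[] Q1=[] Q2=[P3]
t=24-27: P3@Q2 runs 3, rem=0, completes. Q0=[] Q1=[] Q2=[]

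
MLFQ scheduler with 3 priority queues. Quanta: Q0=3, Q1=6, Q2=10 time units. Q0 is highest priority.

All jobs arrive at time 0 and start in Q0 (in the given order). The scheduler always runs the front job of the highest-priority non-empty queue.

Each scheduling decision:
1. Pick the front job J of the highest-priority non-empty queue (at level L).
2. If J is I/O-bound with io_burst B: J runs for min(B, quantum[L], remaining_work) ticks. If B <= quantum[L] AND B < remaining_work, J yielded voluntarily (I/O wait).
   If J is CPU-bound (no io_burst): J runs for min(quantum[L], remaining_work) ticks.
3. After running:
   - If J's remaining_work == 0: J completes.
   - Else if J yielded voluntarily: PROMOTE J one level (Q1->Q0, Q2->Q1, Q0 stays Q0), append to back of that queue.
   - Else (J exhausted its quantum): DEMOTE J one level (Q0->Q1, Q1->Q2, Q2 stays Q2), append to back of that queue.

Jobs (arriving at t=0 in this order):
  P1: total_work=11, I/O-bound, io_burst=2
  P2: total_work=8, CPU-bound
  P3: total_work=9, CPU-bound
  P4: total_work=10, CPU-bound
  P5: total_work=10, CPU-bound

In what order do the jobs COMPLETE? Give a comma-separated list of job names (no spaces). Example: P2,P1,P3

Answer: P1,P2,P3,P4,P5

Derivation:
t=0-2: P1@Q0 runs 2, rem=9, I/O yield, promote→Q0. Q0=[P2,P3,P4,P5,P1] Q1=[] Q2=[]
t=2-5: P2@Q0 runs 3, rem=5, quantum used, demote→Q1. Q0=[P3,P4,P5,P1] Q1=[P2] Q2=[]
t=5-8: P3@Q0 runs 3, rem=6, quantum used, demote→Q1. Q0=[P4,P5,P1] Q1=[P2,P3] Q2=[]
t=8-11: P4@Q0 runs 3, rem=7, quantum used, demote→Q1. Q0=[P5,P1] Q1=[P2,P3,P4] Q2=[]
t=11-14: P5@Q0 runs 3, rem=7, quantum used, demote→Q1. Q0=[P1] Q1=[P2,P3,P4,P5] Q2=[]
t=14-16: P1@Q0 runs 2, rem=7, I/O yield, promote→Q0. Q0=[P1] Q1=[P2,P3,P4,P5] Q2=[]
t=16-18: P1@Q0 runs 2, rem=5, I/O yield, promote→Q0. Q0=[P1] Q1=[P2,P3,P4,P5] Q2=[]
t=18-20: P1@Q0 runs 2, rem=3, I/O yield, promote→Q0. Q0=[P1] Q1=[P2,P3,P4,P5] Q2=[]
t=20-22: P1@Q0 runs 2, rem=1, I/O yield, promote→Q0. Q0=[P1] Q1=[P2,P3,P4,P5] Q2=[]
t=22-23: P1@Q0 runs 1, rem=0, completes. Q0=[] Q1=[P2,P3,P4,P5] Q2=[]
t=23-28: P2@Q1 runs 5, rem=0, completes. Q0=[] Q1=[P3,P4,P5] Q2=[]
t=28-34: P3@Q1 runs 6, rem=0, completes. Q0=[] Q1=[P4,P5] Q2=[]
t=34-40: P4@Q1 runs 6, rem=1, quantum used, demote→Q2. Q0=[] Q1=[P5] Q2=[P4]
t=40-46: P5@Q1 runs 6, rem=1, quantum used, demote→Q2. Q0=[] Q1=[] Q2=[P4,P5]
t=46-47: P4@Q2 runs 1, rem=0, completes. Q0=[] Q1=[] Q2=[P5]
t=47-48: P5@Q2 runs 1, rem=0, completes. Q0=[] Q1=[] Q2=[]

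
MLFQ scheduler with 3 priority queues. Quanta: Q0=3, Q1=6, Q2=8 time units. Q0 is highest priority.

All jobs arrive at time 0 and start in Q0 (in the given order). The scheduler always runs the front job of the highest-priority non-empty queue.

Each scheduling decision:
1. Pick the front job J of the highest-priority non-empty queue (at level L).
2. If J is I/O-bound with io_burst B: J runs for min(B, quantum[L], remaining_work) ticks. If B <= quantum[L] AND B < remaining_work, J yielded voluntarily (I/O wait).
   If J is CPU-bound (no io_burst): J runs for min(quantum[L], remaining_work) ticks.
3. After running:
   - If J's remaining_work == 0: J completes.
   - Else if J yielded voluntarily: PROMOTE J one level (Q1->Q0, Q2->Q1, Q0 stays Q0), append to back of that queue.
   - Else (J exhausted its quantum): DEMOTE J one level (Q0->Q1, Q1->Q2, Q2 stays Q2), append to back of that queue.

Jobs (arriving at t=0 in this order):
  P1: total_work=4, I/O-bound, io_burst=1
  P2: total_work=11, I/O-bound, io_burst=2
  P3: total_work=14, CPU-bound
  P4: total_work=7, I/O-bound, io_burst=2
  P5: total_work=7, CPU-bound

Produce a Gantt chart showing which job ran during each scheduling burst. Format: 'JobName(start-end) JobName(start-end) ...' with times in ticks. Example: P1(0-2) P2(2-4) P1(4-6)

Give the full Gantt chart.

Answer: P1(0-1) P2(1-3) P3(3-6) P4(6-8) P5(8-11) P1(11-12) P2(12-14) P4(14-16) P1(16-17) P2(17-19) P4(19-21) P1(21-22) P2(22-24) P4(24-25) P2(25-27) P2(27-28) P3(28-34) P5(34-38) P3(38-43)

Derivation:
t=0-1: P1@Q0 runs 1, rem=3, I/O yield, promote→Q0. Q0=[P2,P3,P4,P5,P1] Q1=[] Q2=[]
t=1-3: P2@Q0 runs 2, rem=9, I/O yield, promote→Q0. Q0=[P3,P4,P5,P1,P2] Q1=[] Q2=[]
t=3-6: P3@Q0 runs 3, rem=11, quantum used, demote→Q1. Q0=[P4,P5,P1,P2] Q1=[P3] Q2=[]
t=6-8: P4@Q0 runs 2, rem=5, I/O yield, promote→Q0. Q0=[P5,P1,P2,P4] Q1=[P3] Q2=[]
t=8-11: P5@Q0 runs 3, rem=4, quantum used, demote→Q1. Q0=[P1,P2,P4] Q1=[P3,P5] Q2=[]
t=11-12: P1@Q0 runs 1, rem=2, I/O yield, promote→Q0. Q0=[P2,P4,P1] Q1=[P3,P5] Q2=[]
t=12-14: P2@Q0 runs 2, rem=7, I/O yield, promote→Q0. Q0=[P4,P1,P2] Q1=[P3,P5] Q2=[]
t=14-16: P4@Q0 runs 2, rem=3, I/O yield, promote→Q0. Q0=[P1,P2,P4] Q1=[P3,P5] Q2=[]
t=16-17: P1@Q0 runs 1, rem=1, I/O yield, promote→Q0. Q0=[P2,P4,P1] Q1=[P3,P5] Q2=[]
t=17-19: P2@Q0 runs 2, rem=5, I/O yield, promote→Q0. Q0=[P4,P1,P2] Q1=[P3,P5] Q2=[]
t=19-21: P4@Q0 runs 2, rem=1, I/O yield, promote→Q0. Q0=[P1,P2,P4] Q1=[P3,P5] Q2=[]
t=21-22: P1@Q0 runs 1, rem=0, completes. Q0=[P2,P4] Q1=[P3,P5] Q2=[]
t=22-24: P2@Q0 runs 2, rem=3, I/O yield, promote→Q0. Q0=[P4,P2] Q1=[P3,P5] Q2=[]
t=24-25: P4@Q0 runs 1, rem=0, completes. Q0=[P2] Q1=[P3,P5] Q2=[]
t=25-27: P2@Q0 runs 2, rem=1, I/O yield, promote→Q0. Q0=[P2] Q1=[P3,P5] Q2=[]
t=27-28: P2@Q0 runs 1, rem=0, completes. Q0=[] Q1=[P3,P5] Q2=[]
t=28-34: P3@Q1 runs 6, rem=5, quantum used, demote→Q2. Q0=[] Q1=[P5] Q2=[P3]
t=34-38: P5@Q1 runs 4, rem=0, completes. Q0=[] Q1=[] Q2=[P3]
t=38-43: P3@Q2 runs 5, rem=0, completes. Q0=[] Q1=[] Q2=[]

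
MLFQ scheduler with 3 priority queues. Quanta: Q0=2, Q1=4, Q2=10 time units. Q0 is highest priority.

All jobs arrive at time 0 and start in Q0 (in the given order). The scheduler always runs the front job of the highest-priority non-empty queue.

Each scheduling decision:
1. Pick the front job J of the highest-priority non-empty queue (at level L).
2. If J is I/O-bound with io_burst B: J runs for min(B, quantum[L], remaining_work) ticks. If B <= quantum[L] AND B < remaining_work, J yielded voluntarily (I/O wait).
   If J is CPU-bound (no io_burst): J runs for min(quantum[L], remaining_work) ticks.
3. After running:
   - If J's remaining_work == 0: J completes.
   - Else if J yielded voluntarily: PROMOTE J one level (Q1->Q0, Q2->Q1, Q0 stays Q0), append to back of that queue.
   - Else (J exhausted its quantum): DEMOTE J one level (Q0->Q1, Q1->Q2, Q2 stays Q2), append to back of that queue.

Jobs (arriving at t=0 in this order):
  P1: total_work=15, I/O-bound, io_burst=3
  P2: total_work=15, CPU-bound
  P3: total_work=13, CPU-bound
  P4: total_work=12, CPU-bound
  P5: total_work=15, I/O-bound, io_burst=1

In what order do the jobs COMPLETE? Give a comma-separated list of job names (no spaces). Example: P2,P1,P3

Answer: P5,P1,P2,P3,P4

Derivation:
t=0-2: P1@Q0 runs 2, rem=13, quantum used, demote→Q1. Q0=[P2,P3,P4,P5] Q1=[P1] Q2=[]
t=2-4: P2@Q0 runs 2, rem=13, quantum used, demote→Q1. Q0=[P3,P4,P5] Q1=[P1,P2] Q2=[]
t=4-6: P3@Q0 runs 2, rem=11, quantum used, demote→Q1. Q0=[P4,P5] Q1=[P1,P2,P3] Q2=[]
t=6-8: P4@Q0 runs 2, rem=10, quantum used, demote→Q1. Q0=[P5] Q1=[P1,P2,P3,P4] Q2=[]
t=8-9: P5@Q0 runs 1, rem=14, I/O yield, promote→Q0. Q0=[P5] Q1=[P1,P2,P3,P4] Q2=[]
t=9-10: P5@Q0 runs 1, rem=13, I/O yield, promote→Q0. Q0=[P5] Q1=[P1,P2,P3,P4] Q2=[]
t=10-11: P5@Q0 runs 1, rem=12, I/O yield, promote→Q0. Q0=[P5] Q1=[P1,P2,P3,P4] Q2=[]
t=11-12: P5@Q0 runs 1, rem=11, I/O yield, promote→Q0. Q0=[P5] Q1=[P1,P2,P3,P4] Q2=[]
t=12-13: P5@Q0 runs 1, rem=10, I/O yield, promote→Q0. Q0=[P5] Q1=[P1,P2,P3,P4] Q2=[]
t=13-14: P5@Q0 runs 1, rem=9, I/O yield, promote→Q0. Q0=[P5] Q1=[P1,P2,P3,P4] Q2=[]
t=14-15: P5@Q0 runs 1, rem=8, I/O yield, promote→Q0. Q0=[P5] Q1=[P1,P2,P3,P4] Q2=[]
t=15-16: P5@Q0 runs 1, rem=7, I/O yield, promote→Q0. Q0=[P5] Q1=[P1,P2,P3,P4] Q2=[]
t=16-17: P5@Q0 runs 1, rem=6, I/O yield, promote→Q0. Q0=[P5] Q1=[P1,P2,P3,P4] Q2=[]
t=17-18: P5@Q0 runs 1, rem=5, I/O yield, promote→Q0. Q0=[P5] Q1=[P1,P2,P3,P4] Q2=[]
t=18-19: P5@Q0 runs 1, rem=4, I/O yield, promote→Q0. Q0=[P5] Q1=[P1,P2,P3,P4] Q2=[]
t=19-20: P5@Q0 runs 1, rem=3, I/O yield, promote→Q0. Q0=[P5] Q1=[P1,P2,P3,P4] Q2=[]
t=20-21: P5@Q0 runs 1, rem=2, I/O yield, promote→Q0. Q0=[P5] Q1=[P1,P2,P3,P4] Q2=[]
t=21-22: P5@Q0 runs 1, rem=1, I/O yield, promote→Q0. Q0=[P5] Q1=[P1,P2,P3,P4] Q2=[]
t=22-23: P5@Q0 runs 1, rem=0, completes. Q0=[] Q1=[P1,P2,P3,P4] Q2=[]
t=23-26: P1@Q1 runs 3, rem=10, I/O yield, promote→Q0. Q0=[P1] Q1=[P2,P3,P4] Q2=[]
t=26-28: P1@Q0 runs 2, rem=8, quantum used, demote→Q1. Q0=[] Q1=[P2,P3,P4,P1] Q2=[]
t=28-32: P2@Q1 runs 4, rem=9, quantum used, demote→Q2. Q0=[] Q1=[P3,P4,P1] Q2=[P2]
t=32-36: P3@Q1 runs 4, rem=7, quantum used, demote→Q2. Q0=[] Q1=[P4,P1] Q2=[P2,P3]
t=36-40: P4@Q1 runs 4, rem=6, quantum used, demote→Q2. Q0=[] Q1=[P1] Q2=[P2,P3,P4]
t=40-43: P1@Q1 runs 3, rem=5, I/O yield, promote→Q0. Q0=[P1] Q1=[] Q2=[P2,P3,P4]
t=43-45: P1@Q0 runs 2, rem=3, quantum used, demote→Q1. Q0=[] Q1=[P1] Q2=[P2,P3,P4]
t=45-48: P1@Q1 runs 3, rem=0, completes. Q0=[] Q1=[] Q2=[P2,P3,P4]
t=48-57: P2@Q2 runs 9, rem=0, completes. Q0=[] Q1=[] Q2=[P3,P4]
t=57-64: P3@Q2 runs 7, rem=0, completes. Q0=[] Q1=[] Q2=[P4]
t=64-70: P4@Q2 runs 6, rem=0, completes. Q0=[] Q1=[] Q2=[]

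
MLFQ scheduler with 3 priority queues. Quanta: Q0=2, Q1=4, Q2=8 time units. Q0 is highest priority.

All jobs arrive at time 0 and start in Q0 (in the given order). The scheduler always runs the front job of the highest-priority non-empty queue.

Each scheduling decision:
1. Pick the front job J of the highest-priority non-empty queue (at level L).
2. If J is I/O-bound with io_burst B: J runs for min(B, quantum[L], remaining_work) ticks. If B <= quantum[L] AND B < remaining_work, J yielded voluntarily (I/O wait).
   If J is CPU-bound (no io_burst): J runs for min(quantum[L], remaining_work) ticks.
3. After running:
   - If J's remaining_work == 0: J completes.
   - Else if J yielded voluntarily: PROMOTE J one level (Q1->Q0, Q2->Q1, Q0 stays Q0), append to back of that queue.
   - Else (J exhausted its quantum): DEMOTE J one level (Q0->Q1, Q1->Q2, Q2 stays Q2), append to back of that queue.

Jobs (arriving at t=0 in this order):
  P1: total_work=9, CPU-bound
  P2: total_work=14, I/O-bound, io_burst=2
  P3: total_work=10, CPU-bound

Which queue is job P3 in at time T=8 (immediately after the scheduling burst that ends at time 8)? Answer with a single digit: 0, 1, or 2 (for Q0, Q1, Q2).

Answer: 1

Derivation:
t=0-2: P1@Q0 runs 2, rem=7, quantum used, demote→Q1. Q0=[P2,P3] Q1=[P1] Q2=[]
t=2-4: P2@Q0 runs 2, rem=12, I/O yield, promote→Q0. Q0=[P3,P2] Q1=[P1] Q2=[]
t=4-6: P3@Q0 runs 2, rem=8, quantum used, demote→Q1. Q0=[P2] Q1=[P1,P3] Q2=[]
t=6-8: P2@Q0 runs 2, rem=10, I/O yield, promote→Q0. Q0=[P2] Q1=[P1,P3] Q2=[]
t=8-10: P2@Q0 runs 2, rem=8, I/O yield, promote→Q0. Q0=[P2] Q1=[P1,P3] Q2=[]
t=10-12: P2@Q0 runs 2, rem=6, I/O yield, promote→Q0. Q0=[P2] Q1=[P1,P3] Q2=[]
t=12-14: P2@Q0 runs 2, rem=4, I/O yield, promote→Q0. Q0=[P2] Q1=[P1,P3] Q2=[]
t=14-16: P2@Q0 runs 2, rem=2, I/O yield, promote→Q0. Q0=[P2] Q1=[P1,P3] Q2=[]
t=16-18: P2@Q0 runs 2, rem=0, completes. Q0=[] Q1=[P1,P3] Q2=[]
t=18-22: P1@Q1 runs 4, rem=3, quantum used, demote→Q2. Q0=[] Q1=[P3] Q2=[P1]
t=22-26: P3@Q1 runs 4, rem=4, quantum used, demote→Q2. Q0=[] Q1=[] Q2=[P1,P3]
t=26-29: P1@Q2 runs 3, rem=0, completes. Q0=[] Q1=[] Q2=[P3]
t=29-33: P3@Q2 runs 4, rem=0, completes. Q0=[] Q1=[] Q2=[]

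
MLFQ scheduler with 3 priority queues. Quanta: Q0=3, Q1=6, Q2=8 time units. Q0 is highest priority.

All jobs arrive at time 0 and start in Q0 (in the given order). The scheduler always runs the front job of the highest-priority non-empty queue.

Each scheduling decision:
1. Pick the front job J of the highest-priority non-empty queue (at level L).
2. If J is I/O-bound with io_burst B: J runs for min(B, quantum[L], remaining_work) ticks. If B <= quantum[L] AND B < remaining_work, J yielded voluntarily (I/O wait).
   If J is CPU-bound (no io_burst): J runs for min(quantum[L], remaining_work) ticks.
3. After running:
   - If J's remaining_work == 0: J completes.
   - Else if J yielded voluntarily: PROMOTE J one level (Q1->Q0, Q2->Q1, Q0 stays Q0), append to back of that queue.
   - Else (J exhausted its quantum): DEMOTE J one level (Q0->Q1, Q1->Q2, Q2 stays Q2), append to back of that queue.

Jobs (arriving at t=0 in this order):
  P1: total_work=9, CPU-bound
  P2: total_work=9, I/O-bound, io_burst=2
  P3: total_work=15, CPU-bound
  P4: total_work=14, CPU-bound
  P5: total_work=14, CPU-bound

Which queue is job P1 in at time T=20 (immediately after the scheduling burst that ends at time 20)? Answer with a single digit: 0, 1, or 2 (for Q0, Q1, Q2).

t=0-3: P1@Q0 runs 3, rem=6, quantum used, demote→Q1. Q0=[P2,P3,P4,P5] Q1=[P1] Q2=[]
t=3-5: P2@Q0 runs 2, rem=7, I/O yield, promote→Q0. Q0=[P3,P4,P5,P2] Q1=[P1] Q2=[]
t=5-8: P3@Q0 runs 3, rem=12, quantum used, demote→Q1. Q0=[P4,P5,P2] Q1=[P1,P3] Q2=[]
t=8-11: P4@Q0 runs 3, rem=11, quantum used, demote→Q1. Q0=[P5,P2] Q1=[P1,P3,P4] Q2=[]
t=11-14: P5@Q0 runs 3, rem=11, quantum used, demote→Q1. Q0=[P2] Q1=[P1,P3,P4,P5] Q2=[]
t=14-16: P2@Q0 runs 2, rem=5, I/O yield, promote→Q0. Q0=[P2] Q1=[P1,P3,P4,P5] Q2=[]
t=16-18: P2@Q0 runs 2, rem=3, I/O yield, promote→Q0. Q0=[P2] Q1=[P1,P3,P4,P5] Q2=[]
t=18-20: P2@Q0 runs 2, rem=1, I/O yield, promote→Q0. Q0=[P2] Q1=[P1,P3,P4,P5] Q2=[]
t=20-21: P2@Q0 runs 1, rem=0, completes. Q0=[] Q1=[P1,P3,P4,P5] Q2=[]
t=21-27: P1@Q1 runs 6, rem=0, completes. Q0=[] Q1=[P3,P4,P5] Q2=[]
t=27-33: P3@Q1 runs 6, rem=6, quantum used, demote→Q2. Q0=[] Q1=[P4,P5] Q2=[P3]
t=33-39: P4@Q1 runs 6, rem=5, quantum used, demote→Q2. Q0=[] Q1=[P5] Q2=[P3,P4]
t=39-45: P5@Q1 runs 6, rem=5, quantum used, demote→Q2. Q0=[] Q1=[] Q2=[P3,P4,P5]
t=45-51: P3@Q2 runs 6, rem=0, completes. Q0=[] Q1=[] Q2=[P4,P5]
t=51-56: P4@Q2 runs 5, rem=0, completes. Q0=[] Q1=[] Q2=[P5]
t=56-61: P5@Q2 runs 5, rem=0, completes. Q0=[] Q1=[] Q2=[]

Answer: 1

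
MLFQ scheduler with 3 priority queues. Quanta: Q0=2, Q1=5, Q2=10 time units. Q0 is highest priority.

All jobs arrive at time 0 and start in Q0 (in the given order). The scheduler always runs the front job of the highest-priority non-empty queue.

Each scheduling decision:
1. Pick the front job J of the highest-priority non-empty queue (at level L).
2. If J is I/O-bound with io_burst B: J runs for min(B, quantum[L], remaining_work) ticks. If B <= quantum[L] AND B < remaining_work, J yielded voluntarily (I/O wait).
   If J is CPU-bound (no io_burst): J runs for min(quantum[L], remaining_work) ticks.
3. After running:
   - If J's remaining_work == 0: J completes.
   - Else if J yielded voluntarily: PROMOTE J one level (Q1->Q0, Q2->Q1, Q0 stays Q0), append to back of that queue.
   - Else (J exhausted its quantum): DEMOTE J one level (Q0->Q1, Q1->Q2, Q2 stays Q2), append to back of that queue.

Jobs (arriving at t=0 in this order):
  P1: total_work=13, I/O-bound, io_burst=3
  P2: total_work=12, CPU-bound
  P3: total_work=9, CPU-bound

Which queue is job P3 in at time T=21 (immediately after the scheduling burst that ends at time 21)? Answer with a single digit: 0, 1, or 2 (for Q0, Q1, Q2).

Answer: 2

Derivation:
t=0-2: P1@Q0 runs 2, rem=11, quantum used, demote→Q1. Q0=[P2,P3] Q1=[P1] Q2=[]
t=2-4: P2@Q0 runs 2, rem=10, quantum used, demote→Q1. Q0=[P3] Q1=[P1,P2] Q2=[]
t=4-6: P3@Q0 runs 2, rem=7, quantum used, demote→Q1. Q0=[] Q1=[P1,P2,P3] Q2=[]
t=6-9: P1@Q1 runs 3, rem=8, I/O yield, promote→Q0. Q0=[P1] Q1=[P2,P3] Q2=[]
t=9-11: P1@Q0 runs 2, rem=6, quantum used, demote→Q1. Q0=[] Q1=[P2,P3,P1] Q2=[]
t=11-16: P2@Q1 runs 5, rem=5, quantum used, demote→Q2. Q0=[] Q1=[P3,P1] Q2=[P2]
t=16-21: P3@Q1 runs 5, rem=2, quantum used, demote→Q2. Q0=[] Q1=[P1] Q2=[P2,P3]
t=21-24: P1@Q1 runs 3, rem=3, I/O yield, promote→Q0. Q0=[P1] Q1=[] Q2=[P2,P3]
t=24-26: P1@Q0 runs 2, rem=1, quantum used, demote→Q1. Q0=[] Q1=[P1] Q2=[P2,P3]
t=26-27: P1@Q1 runs 1, rem=0, completes. Q0=[] Q1=[] Q2=[P2,P3]
t=27-32: P2@Q2 runs 5, rem=0, completes. Q0=[] Q1=[] Q2=[P3]
t=32-34: P3@Q2 runs 2, rem=0, completes. Q0=[] Q1=[] Q2=[]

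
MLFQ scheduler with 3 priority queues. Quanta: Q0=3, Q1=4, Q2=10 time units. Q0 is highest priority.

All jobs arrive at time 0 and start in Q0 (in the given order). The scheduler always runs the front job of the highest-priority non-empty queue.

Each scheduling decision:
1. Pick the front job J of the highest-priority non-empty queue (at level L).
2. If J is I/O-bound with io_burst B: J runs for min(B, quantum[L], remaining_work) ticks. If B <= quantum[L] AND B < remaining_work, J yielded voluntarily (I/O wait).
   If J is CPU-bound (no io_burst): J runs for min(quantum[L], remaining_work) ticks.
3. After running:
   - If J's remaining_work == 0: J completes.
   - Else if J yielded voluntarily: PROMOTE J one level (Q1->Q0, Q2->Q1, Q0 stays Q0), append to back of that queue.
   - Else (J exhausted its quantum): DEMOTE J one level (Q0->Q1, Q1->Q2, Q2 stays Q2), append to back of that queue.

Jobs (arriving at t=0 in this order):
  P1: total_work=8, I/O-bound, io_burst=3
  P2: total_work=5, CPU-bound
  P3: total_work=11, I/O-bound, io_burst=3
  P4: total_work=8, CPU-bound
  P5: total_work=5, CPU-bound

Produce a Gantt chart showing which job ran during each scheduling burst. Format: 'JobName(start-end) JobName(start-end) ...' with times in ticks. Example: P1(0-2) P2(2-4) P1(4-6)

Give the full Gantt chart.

t=0-3: P1@Q0 runs 3, rem=5, I/O yield, promote→Q0. Q0=[P2,P3,P4,P5,P1] Q1=[] Q2=[]
t=3-6: P2@Q0 runs 3, rem=2, quantum used, demote→Q1. Q0=[P3,P4,P5,P1] Q1=[P2] Q2=[]
t=6-9: P3@Q0 runs 3, rem=8, I/O yield, promote→Q0. Q0=[P4,P5,P1,P3] Q1=[P2] Q2=[]
t=9-12: P4@Q0 runs 3, rem=5, quantum used, demote→Q1. Q0=[P5,P1,P3] Q1=[P2,P4] Q2=[]
t=12-15: P5@Q0 runs 3, rem=2, quantum used, demote→Q1. Q0=[P1,P3] Q1=[P2,P4,P5] Q2=[]
t=15-18: P1@Q0 runs 3, rem=2, I/O yield, promote→Q0. Q0=[P3,P1] Q1=[P2,P4,P5] Q2=[]
t=18-21: P3@Q0 runs 3, rem=5, I/O yield, promote→Q0. Q0=[P1,P3] Q1=[P2,P4,P5] Q2=[]
t=21-23: P1@Q0 runs 2, rem=0, completes. Q0=[P3] Q1=[P2,P4,P5] Q2=[]
t=23-26: P3@Q0 runs 3, rem=2, I/O yield, promote→Q0. Q0=[P3] Q1=[P2,P4,P5] Q2=[]
t=26-28: P3@Q0 runs 2, rem=0, completes. Q0=[] Q1=[P2,P4,P5] Q2=[]
t=28-30: P2@Q1 runs 2, rem=0, completes. Q0=[] Q1=[P4,P5] Q2=[]
t=30-34: P4@Q1 runs 4, rem=1, quantum used, demote→Q2. Q0=[] Q1=[P5] Q2=[P4]
t=34-36: P5@Q1 runs 2, rem=0, completes. Q0=[] Q1=[] Q2=[P4]
t=36-37: P4@Q2 runs 1, rem=0, completes. Q0=[] Q1=[] Q2=[]

Answer: P1(0-3) P2(3-6) P3(6-9) P4(9-12) P5(12-15) P1(15-18) P3(18-21) P1(21-23) P3(23-26) P3(26-28) P2(28-30) P4(30-34) P5(34-36) P4(36-37)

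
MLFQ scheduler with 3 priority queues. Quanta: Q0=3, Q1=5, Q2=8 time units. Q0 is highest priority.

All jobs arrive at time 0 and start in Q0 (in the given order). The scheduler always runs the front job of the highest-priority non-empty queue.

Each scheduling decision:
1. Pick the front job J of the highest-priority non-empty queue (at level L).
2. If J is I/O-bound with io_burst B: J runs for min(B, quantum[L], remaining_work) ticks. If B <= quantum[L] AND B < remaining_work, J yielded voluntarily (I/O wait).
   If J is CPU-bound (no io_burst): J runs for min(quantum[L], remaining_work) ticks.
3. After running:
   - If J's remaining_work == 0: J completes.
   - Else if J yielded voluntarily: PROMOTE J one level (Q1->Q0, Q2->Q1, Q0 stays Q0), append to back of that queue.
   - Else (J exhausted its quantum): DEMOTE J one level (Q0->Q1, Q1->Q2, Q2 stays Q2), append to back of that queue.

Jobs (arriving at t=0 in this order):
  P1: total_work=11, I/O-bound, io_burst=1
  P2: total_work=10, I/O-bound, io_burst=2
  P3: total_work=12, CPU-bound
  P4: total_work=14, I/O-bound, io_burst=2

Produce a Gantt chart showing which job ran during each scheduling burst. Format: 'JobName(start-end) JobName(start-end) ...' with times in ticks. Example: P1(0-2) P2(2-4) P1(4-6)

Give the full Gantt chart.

Answer: P1(0-1) P2(1-3) P3(3-6) P4(6-8) P1(8-9) P2(9-11) P4(11-13) P1(13-14) P2(14-16) P4(16-18) P1(18-19) P2(19-21) P4(21-23) P1(23-24) P2(24-26) P4(26-28) P1(28-29) P4(29-31) P1(31-32) P4(32-34) P1(34-35) P1(35-36) P1(36-37) P1(37-38) P3(38-43) P3(43-47)

Derivation:
t=0-1: P1@Q0 runs 1, rem=10, I/O yield, promote→Q0. Q0=[P2,P3,P4,P1] Q1=[] Q2=[]
t=1-3: P2@Q0 runs 2, rem=8, I/O yield, promote→Q0. Q0=[P3,P4,P1,P2] Q1=[] Q2=[]
t=3-6: P3@Q0 runs 3, rem=9, quantum used, demote→Q1. Q0=[P4,P1,P2] Q1=[P3] Q2=[]
t=6-8: P4@Q0 runs 2, rem=12, I/O yield, promote→Q0. Q0=[P1,P2,P4] Q1=[P3] Q2=[]
t=8-9: P1@Q0 runs 1, rem=9, I/O yield, promote→Q0. Q0=[P2,P4,P1] Q1=[P3] Q2=[]
t=9-11: P2@Q0 runs 2, rem=6, I/O yield, promote→Q0. Q0=[P4,P1,P2] Q1=[P3] Q2=[]
t=11-13: P4@Q0 runs 2, rem=10, I/O yield, promote→Q0. Q0=[P1,P2,P4] Q1=[P3] Q2=[]
t=13-14: P1@Q0 runs 1, rem=8, I/O yield, promote→Q0. Q0=[P2,P4,P1] Q1=[P3] Q2=[]
t=14-16: P2@Q0 runs 2, rem=4, I/O yield, promote→Q0. Q0=[P4,P1,P2] Q1=[P3] Q2=[]
t=16-18: P4@Q0 runs 2, rem=8, I/O yield, promote→Q0. Q0=[P1,P2,P4] Q1=[P3] Q2=[]
t=18-19: P1@Q0 runs 1, rem=7, I/O yield, promote→Q0. Q0=[P2,P4,P1] Q1=[P3] Q2=[]
t=19-21: P2@Q0 runs 2, rem=2, I/O yield, promote→Q0. Q0=[P4,P1,P2] Q1=[P3] Q2=[]
t=21-23: P4@Q0 runs 2, rem=6, I/O yield, promote→Q0. Q0=[P1,P2,P4] Q1=[P3] Q2=[]
t=23-24: P1@Q0 runs 1, rem=6, I/O yield, promote→Q0. Q0=[P2,P4,P1] Q1=[P3] Q2=[]
t=24-26: P2@Q0 runs 2, rem=0, completes. Q0=[P4,P1] Q1=[P3] Q2=[]
t=26-28: P4@Q0 runs 2, rem=4, I/O yield, promote→Q0. Q0=[P1,P4] Q1=[P3] Q2=[]
t=28-29: P1@Q0 runs 1, rem=5, I/O yield, promote→Q0. Q0=[P4,P1] Q1=[P3] Q2=[]
t=29-31: P4@Q0 runs 2, rem=2, I/O yield, promote→Q0. Q0=[P1,P4] Q1=[P3] Q2=[]
t=31-32: P1@Q0 runs 1, rem=4, I/O yield, promote→Q0. Q0=[P4,P1] Q1=[P3] Q2=[]
t=32-34: P4@Q0 runs 2, rem=0, completes. Q0=[P1] Q1=[P3] Q2=[]
t=34-35: P1@Q0 runs 1, rem=3, I/O yield, promote→Q0. Q0=[P1] Q1=[P3] Q2=[]
t=35-36: P1@Q0 runs 1, rem=2, I/O yield, promote→Q0. Q0=[P1] Q1=[P3] Q2=[]
t=36-37: P1@Q0 runs 1, rem=1, I/O yield, promote→Q0. Q0=[P1] Q1=[P3] Q2=[]
t=37-38: P1@Q0 runs 1, rem=0, completes. Q0=[] Q1=[P3] Q2=[]
t=38-43: P3@Q1 runs 5, rem=4, quantum used, demote→Q2. Q0=[] Q1=[] Q2=[P3]
t=43-47: P3@Q2 runs 4, rem=0, completes. Q0=[] Q1=[] Q2=[]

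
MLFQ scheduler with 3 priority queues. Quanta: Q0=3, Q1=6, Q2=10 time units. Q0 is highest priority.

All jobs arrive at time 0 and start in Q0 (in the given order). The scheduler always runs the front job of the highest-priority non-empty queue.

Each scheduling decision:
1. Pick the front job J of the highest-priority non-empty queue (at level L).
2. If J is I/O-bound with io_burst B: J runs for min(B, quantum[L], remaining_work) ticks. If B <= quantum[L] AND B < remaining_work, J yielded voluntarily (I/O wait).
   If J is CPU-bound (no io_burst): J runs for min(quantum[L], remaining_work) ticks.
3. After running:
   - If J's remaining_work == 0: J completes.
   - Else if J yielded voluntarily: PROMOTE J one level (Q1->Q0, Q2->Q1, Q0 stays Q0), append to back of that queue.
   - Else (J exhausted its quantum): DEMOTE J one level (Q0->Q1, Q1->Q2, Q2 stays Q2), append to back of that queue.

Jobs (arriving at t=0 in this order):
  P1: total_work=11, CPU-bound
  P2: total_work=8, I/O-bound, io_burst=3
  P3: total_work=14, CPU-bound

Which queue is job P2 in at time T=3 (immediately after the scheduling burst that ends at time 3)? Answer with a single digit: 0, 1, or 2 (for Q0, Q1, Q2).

t=0-3: P1@Q0 runs 3, rem=8, quantum used, demote→Q1. Q0=[P2,P3] Q1=[P1] Q2=[]
t=3-6: P2@Q0 runs 3, rem=5, I/O yield, promote→Q0. Q0=[P3,P2] Q1=[P1] Q2=[]
t=6-9: P3@Q0 runs 3, rem=11, quantum used, demote→Q1. Q0=[P2] Q1=[P1,P3] Q2=[]
t=9-12: P2@Q0 runs 3, rem=2, I/O yield, promote→Q0. Q0=[P2] Q1=[P1,P3] Q2=[]
t=12-14: P2@Q0 runs 2, rem=0, completes. Q0=[] Q1=[P1,P3] Q2=[]
t=14-20: P1@Q1 runs 6, rem=2, quantum used, demote→Q2. Q0=[] Q1=[P3] Q2=[P1]
t=20-26: P3@Q1 runs 6, rem=5, quantum used, demote→Q2. Q0=[] Q1=[] Q2=[P1,P3]
t=26-28: P1@Q2 runs 2, rem=0, completes. Q0=[] Q1=[] Q2=[P3]
t=28-33: P3@Q2 runs 5, rem=0, completes. Q0=[] Q1=[] Q2=[]

Answer: 0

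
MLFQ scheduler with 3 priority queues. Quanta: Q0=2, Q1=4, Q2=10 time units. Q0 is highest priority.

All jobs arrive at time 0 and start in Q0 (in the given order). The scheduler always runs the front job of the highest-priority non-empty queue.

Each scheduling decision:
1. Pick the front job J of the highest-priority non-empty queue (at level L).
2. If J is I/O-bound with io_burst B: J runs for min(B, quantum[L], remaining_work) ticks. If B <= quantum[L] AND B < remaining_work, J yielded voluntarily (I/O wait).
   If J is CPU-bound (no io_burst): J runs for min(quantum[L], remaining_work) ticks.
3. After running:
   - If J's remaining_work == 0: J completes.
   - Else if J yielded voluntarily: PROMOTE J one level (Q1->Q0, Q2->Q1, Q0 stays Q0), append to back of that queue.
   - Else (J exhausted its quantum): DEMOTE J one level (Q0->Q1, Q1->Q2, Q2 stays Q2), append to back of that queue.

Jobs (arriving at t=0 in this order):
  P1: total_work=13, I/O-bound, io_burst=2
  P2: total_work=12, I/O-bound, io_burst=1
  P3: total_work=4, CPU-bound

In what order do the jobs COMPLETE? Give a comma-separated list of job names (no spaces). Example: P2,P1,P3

Answer: P1,P2,P3

Derivation:
t=0-2: P1@Q0 runs 2, rem=11, I/O yield, promote→Q0. Q0=[P2,P3,P1] Q1=[] Q2=[]
t=2-3: P2@Q0 runs 1, rem=11, I/O yield, promote→Q0. Q0=[P3,P1,P2] Q1=[] Q2=[]
t=3-5: P3@Q0 runs 2, rem=2, quantum used, demote→Q1. Q0=[P1,P2] Q1=[P3] Q2=[]
t=5-7: P1@Q0 runs 2, rem=9, I/O yield, promote→Q0. Q0=[P2,P1] Q1=[P3] Q2=[]
t=7-8: P2@Q0 runs 1, rem=10, I/O yield, promote→Q0. Q0=[P1,P2] Q1=[P3] Q2=[]
t=8-10: P1@Q0 runs 2, rem=7, I/O yield, promote→Q0. Q0=[P2,P1] Q1=[P3] Q2=[]
t=10-11: P2@Q0 runs 1, rem=9, I/O yield, promote→Q0. Q0=[P1,P2] Q1=[P3] Q2=[]
t=11-13: P1@Q0 runs 2, rem=5, I/O yield, promote→Q0. Q0=[P2,P1] Q1=[P3] Q2=[]
t=13-14: P2@Q0 runs 1, rem=8, I/O yield, promote→Q0. Q0=[P1,P2] Q1=[P3] Q2=[]
t=14-16: P1@Q0 runs 2, rem=3, I/O yield, promote→Q0. Q0=[P2,P1] Q1=[P3] Q2=[]
t=16-17: P2@Q0 runs 1, rem=7, I/O yield, promote→Q0. Q0=[P1,P2] Q1=[P3] Q2=[]
t=17-19: P1@Q0 runs 2, rem=1, I/O yield, promote→Q0. Q0=[P2,P1] Q1=[P3] Q2=[]
t=19-20: P2@Q0 runs 1, rem=6, I/O yield, promote→Q0. Q0=[P1,P2] Q1=[P3] Q2=[]
t=20-21: P1@Q0 runs 1, rem=0, completes. Q0=[P2] Q1=[P3] Q2=[]
t=21-22: P2@Q0 runs 1, rem=5, I/O yield, promote→Q0. Q0=[P2] Q1=[P3] Q2=[]
t=22-23: P2@Q0 runs 1, rem=4, I/O yield, promote→Q0. Q0=[P2] Q1=[P3] Q2=[]
t=23-24: P2@Q0 runs 1, rem=3, I/O yield, promote→Q0. Q0=[P2] Q1=[P3] Q2=[]
t=24-25: P2@Q0 runs 1, rem=2, I/O yield, promote→Q0. Q0=[P2] Q1=[P3] Q2=[]
t=25-26: P2@Q0 runs 1, rem=1, I/O yield, promote→Q0. Q0=[P2] Q1=[P3] Q2=[]
t=26-27: P2@Q0 runs 1, rem=0, completes. Q0=[] Q1=[P3] Q2=[]
t=27-29: P3@Q1 runs 2, rem=0, completes. Q0=[] Q1=[] Q2=[]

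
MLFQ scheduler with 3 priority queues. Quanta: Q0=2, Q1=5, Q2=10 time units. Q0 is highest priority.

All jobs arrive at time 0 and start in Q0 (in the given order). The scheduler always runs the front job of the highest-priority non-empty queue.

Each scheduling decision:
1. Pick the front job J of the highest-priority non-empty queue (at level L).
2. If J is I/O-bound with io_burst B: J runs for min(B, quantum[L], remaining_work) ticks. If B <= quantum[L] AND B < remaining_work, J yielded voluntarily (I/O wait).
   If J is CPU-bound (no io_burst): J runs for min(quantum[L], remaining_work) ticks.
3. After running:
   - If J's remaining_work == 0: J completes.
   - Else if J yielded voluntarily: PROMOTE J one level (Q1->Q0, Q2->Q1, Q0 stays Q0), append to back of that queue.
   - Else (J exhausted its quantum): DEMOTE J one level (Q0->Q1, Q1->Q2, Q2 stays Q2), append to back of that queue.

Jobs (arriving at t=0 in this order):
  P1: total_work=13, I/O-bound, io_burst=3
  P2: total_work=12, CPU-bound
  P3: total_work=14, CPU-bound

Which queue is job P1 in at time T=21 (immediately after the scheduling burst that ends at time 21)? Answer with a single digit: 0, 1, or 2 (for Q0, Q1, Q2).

Answer: 1

Derivation:
t=0-2: P1@Q0 runs 2, rem=11, quantum used, demote→Q1. Q0=[P2,P3] Q1=[P1] Q2=[]
t=2-4: P2@Q0 runs 2, rem=10, quantum used, demote→Q1. Q0=[P3] Q1=[P1,P2] Q2=[]
t=4-6: P3@Q0 runs 2, rem=12, quantum used, demote→Q1. Q0=[] Q1=[P1,P2,P3] Q2=[]
t=6-9: P1@Q1 runs 3, rem=8, I/O yield, promote→Q0. Q0=[P1] Q1=[P2,P3] Q2=[]
t=9-11: P1@Q0 runs 2, rem=6, quantum used, demote→Q1. Q0=[] Q1=[P2,P3,P1] Q2=[]
t=11-16: P2@Q1 runs 5, rem=5, quantum used, demote→Q2. Q0=[] Q1=[P3,P1] Q2=[P2]
t=16-21: P3@Q1 runs 5, rem=7, quantum used, demote→Q2. Q0=[] Q1=[P1] Q2=[P2,P3]
t=21-24: P1@Q1 runs 3, rem=3, I/O yield, promote→Q0. Q0=[P1] Q1=[] Q2=[P2,P3]
t=24-26: P1@Q0 runs 2, rem=1, quantum used, demote→Q1. Q0=[] Q1=[P1] Q2=[P2,P3]
t=26-27: P1@Q1 runs 1, rem=0, completes. Q0=[] Q1=[] Q2=[P2,P3]
t=27-32: P2@Q2 runs 5, rem=0, completes. Q0=[] Q1=[] Q2=[P3]
t=32-39: P3@Q2 runs 7, rem=0, completes. Q0=[] Q1=[] Q2=[]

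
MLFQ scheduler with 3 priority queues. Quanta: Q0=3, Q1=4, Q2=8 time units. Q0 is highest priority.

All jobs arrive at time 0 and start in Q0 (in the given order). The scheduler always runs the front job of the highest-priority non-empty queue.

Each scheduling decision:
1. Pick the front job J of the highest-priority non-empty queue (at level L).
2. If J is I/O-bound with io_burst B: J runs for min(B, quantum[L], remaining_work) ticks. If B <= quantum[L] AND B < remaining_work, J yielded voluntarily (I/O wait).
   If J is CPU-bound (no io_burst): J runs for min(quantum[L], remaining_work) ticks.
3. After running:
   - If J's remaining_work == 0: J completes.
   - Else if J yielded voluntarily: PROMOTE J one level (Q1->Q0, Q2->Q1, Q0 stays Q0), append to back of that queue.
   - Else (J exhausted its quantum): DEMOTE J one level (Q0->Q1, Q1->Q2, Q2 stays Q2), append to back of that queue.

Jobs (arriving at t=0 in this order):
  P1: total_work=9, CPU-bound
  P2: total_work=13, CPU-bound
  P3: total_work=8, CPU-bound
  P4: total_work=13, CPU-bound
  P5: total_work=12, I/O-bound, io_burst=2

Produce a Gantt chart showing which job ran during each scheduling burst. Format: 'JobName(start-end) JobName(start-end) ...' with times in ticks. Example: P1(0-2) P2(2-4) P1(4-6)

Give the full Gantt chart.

t=0-3: P1@Q0 runs 3, rem=6, quantum used, demote→Q1. Q0=[P2,P3,P4,P5] Q1=[P1] Q2=[]
t=3-6: P2@Q0 runs 3, rem=10, quantum used, demote→Q1. Q0=[P3,P4,P5] Q1=[P1,P2] Q2=[]
t=6-9: P3@Q0 runs 3, rem=5, quantum used, demote→Q1. Q0=[P4,P5] Q1=[P1,P2,P3] Q2=[]
t=9-12: P4@Q0 runs 3, rem=10, quantum used, demote→Q1. Q0=[P5] Q1=[P1,P2,P3,P4] Q2=[]
t=12-14: P5@Q0 runs 2, rem=10, I/O yield, promote→Q0. Q0=[P5] Q1=[P1,P2,P3,P4] Q2=[]
t=14-16: P5@Q0 runs 2, rem=8, I/O yield, promote→Q0. Q0=[P5] Q1=[P1,P2,P3,P4] Q2=[]
t=16-18: P5@Q0 runs 2, rem=6, I/O yield, promote→Q0. Q0=[P5] Q1=[P1,P2,P3,P4] Q2=[]
t=18-20: P5@Q0 runs 2, rem=4, I/O yield, promote→Q0. Q0=[P5] Q1=[P1,P2,P3,P4] Q2=[]
t=20-22: P5@Q0 runs 2, rem=2, I/O yield, promote→Q0. Q0=[P5] Q1=[P1,P2,P3,P4] Q2=[]
t=22-24: P5@Q0 runs 2, rem=0, completes. Q0=[] Q1=[P1,P2,P3,P4] Q2=[]
t=24-28: P1@Q1 runs 4, rem=2, quantum used, demote→Q2. Q0=[] Q1=[P2,P3,P4] Q2=[P1]
t=28-32: P2@Q1 runs 4, rem=6, quantum used, demote→Q2. Q0=[] Q1=[P3,P4] Q2=[P1,P2]
t=32-36: P3@Q1 runs 4, rem=1, quantum used, demote→Q2. Q0=[] Q1=[P4] Q2=[P1,P2,P3]
t=36-40: P4@Q1 runs 4, rem=6, quantum used, demote→Q2. Q0=[] Q1=[] Q2=[P1,P2,P3,P4]
t=40-42: P1@Q2 runs 2, rem=0, completes. Q0=[] Q1=[] Q2=[P2,P3,P4]
t=42-48: P2@Q2 runs 6, rem=0, completes. Q0=[] Q1=[] Q2=[P3,P4]
t=48-49: P3@Q2 runs 1, rem=0, completes. Q0=[] Q1=[] Q2=[P4]
t=49-55: P4@Q2 runs 6, rem=0, completes. Q0=[] Q1=[] Q2=[]

Answer: P1(0-3) P2(3-6) P3(6-9) P4(9-12) P5(12-14) P5(14-16) P5(16-18) P5(18-20) P5(20-22) P5(22-24) P1(24-28) P2(28-32) P3(32-36) P4(36-40) P1(40-42) P2(42-48) P3(48-49) P4(49-55)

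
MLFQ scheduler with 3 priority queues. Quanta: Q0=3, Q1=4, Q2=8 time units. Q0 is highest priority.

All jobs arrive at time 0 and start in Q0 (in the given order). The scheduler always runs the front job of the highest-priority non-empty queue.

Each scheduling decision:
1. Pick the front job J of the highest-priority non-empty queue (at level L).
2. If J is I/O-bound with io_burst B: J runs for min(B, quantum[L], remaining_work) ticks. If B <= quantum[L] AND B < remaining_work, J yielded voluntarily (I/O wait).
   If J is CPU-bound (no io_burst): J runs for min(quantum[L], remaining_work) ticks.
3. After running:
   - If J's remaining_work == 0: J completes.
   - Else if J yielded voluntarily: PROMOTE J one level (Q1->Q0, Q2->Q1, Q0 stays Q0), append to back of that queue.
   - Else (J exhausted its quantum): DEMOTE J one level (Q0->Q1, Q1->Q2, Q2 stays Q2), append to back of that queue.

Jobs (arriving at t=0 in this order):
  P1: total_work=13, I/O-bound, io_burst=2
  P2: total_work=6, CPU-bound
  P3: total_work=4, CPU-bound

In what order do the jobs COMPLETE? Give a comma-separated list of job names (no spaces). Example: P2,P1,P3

t=0-2: P1@Q0 runs 2, rem=11, I/O yield, promote→Q0. Q0=[P2,P3,P1] Q1=[] Q2=[]
t=2-5: P2@Q0 runs 3, rem=3, quantum used, demote→Q1. Q0=[P3,P1] Q1=[P2] Q2=[]
t=5-8: P3@Q0 runs 3, rem=1, quantum used, demote→Q1. Q0=[P1] Q1=[P2,P3] Q2=[]
t=8-10: P1@Q0 runs 2, rem=9, I/O yield, promote→Q0. Q0=[P1] Q1=[P2,P3] Q2=[]
t=10-12: P1@Q0 runs 2, rem=7, I/O yield, promote→Q0. Q0=[P1] Q1=[P2,P3] Q2=[]
t=12-14: P1@Q0 runs 2, rem=5, I/O yield, promote→Q0. Q0=[P1] Q1=[P2,P3] Q2=[]
t=14-16: P1@Q0 runs 2, rem=3, I/O yield, promote→Q0. Q0=[P1] Q1=[P2,P3] Q2=[]
t=16-18: P1@Q0 runs 2, rem=1, I/O yield, promote→Q0. Q0=[P1] Q1=[P2,P3] Q2=[]
t=18-19: P1@Q0 runs 1, rem=0, completes. Q0=[] Q1=[P2,P3] Q2=[]
t=19-22: P2@Q1 runs 3, rem=0, completes. Q0=[] Q1=[P3] Q2=[]
t=22-23: P3@Q1 runs 1, rem=0, completes. Q0=[] Q1=[] Q2=[]

Answer: P1,P2,P3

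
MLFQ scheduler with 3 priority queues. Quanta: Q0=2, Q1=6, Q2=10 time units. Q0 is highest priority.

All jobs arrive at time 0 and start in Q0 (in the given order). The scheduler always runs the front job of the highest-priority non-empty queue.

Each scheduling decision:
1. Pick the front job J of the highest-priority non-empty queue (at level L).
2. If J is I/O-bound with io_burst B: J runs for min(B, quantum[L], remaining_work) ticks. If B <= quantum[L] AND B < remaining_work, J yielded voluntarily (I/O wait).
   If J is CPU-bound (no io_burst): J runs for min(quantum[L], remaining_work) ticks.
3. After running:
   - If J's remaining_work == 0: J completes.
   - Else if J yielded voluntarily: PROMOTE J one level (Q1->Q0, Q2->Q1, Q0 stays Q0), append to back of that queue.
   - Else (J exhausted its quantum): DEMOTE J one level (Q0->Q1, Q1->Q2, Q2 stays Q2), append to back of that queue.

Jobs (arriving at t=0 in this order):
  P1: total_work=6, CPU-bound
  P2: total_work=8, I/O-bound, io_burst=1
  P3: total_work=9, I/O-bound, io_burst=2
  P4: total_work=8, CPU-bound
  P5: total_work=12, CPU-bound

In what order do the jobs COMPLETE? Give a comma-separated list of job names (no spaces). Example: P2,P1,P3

Answer: P3,P2,P1,P4,P5

Derivation:
t=0-2: P1@Q0 runs 2, rem=4, quantum used, demote→Q1. Q0=[P2,P3,P4,P5] Q1=[P1] Q2=[]
t=2-3: P2@Q0 runs 1, rem=7, I/O yield, promote→Q0. Q0=[P3,P4,P5,P2] Q1=[P1] Q2=[]
t=3-5: P3@Q0 runs 2, rem=7, I/O yield, promote→Q0. Q0=[P4,P5,P2,P3] Q1=[P1] Q2=[]
t=5-7: P4@Q0 runs 2, rem=6, quantum used, demote→Q1. Q0=[P5,P2,P3] Q1=[P1,P4] Q2=[]
t=7-9: P5@Q0 runs 2, rem=10, quantum used, demote→Q1. Q0=[P2,P3] Q1=[P1,P4,P5] Q2=[]
t=9-10: P2@Q0 runs 1, rem=6, I/O yield, promote→Q0. Q0=[P3,P2] Q1=[P1,P4,P5] Q2=[]
t=10-12: P3@Q0 runs 2, rem=5, I/O yield, promote→Q0. Q0=[P2,P3] Q1=[P1,P4,P5] Q2=[]
t=12-13: P2@Q0 runs 1, rem=5, I/O yield, promote→Q0. Q0=[P3,P2] Q1=[P1,P4,P5] Q2=[]
t=13-15: P3@Q0 runs 2, rem=3, I/O yield, promote→Q0. Q0=[P2,P3] Q1=[P1,P4,P5] Q2=[]
t=15-16: P2@Q0 runs 1, rem=4, I/O yield, promote→Q0. Q0=[P3,P2] Q1=[P1,P4,P5] Q2=[]
t=16-18: P3@Q0 runs 2, rem=1, I/O yield, promote→Q0. Q0=[P2,P3] Q1=[P1,P4,P5] Q2=[]
t=18-19: P2@Q0 runs 1, rem=3, I/O yield, promote→Q0. Q0=[P3,P2] Q1=[P1,P4,P5] Q2=[]
t=19-20: P3@Q0 runs 1, rem=0, completes. Q0=[P2] Q1=[P1,P4,P5] Q2=[]
t=20-21: P2@Q0 runs 1, rem=2, I/O yield, promote→Q0. Q0=[P2] Q1=[P1,P4,P5] Q2=[]
t=21-22: P2@Q0 runs 1, rem=1, I/O yield, promote→Q0. Q0=[P2] Q1=[P1,P4,P5] Q2=[]
t=22-23: P2@Q0 runs 1, rem=0, completes. Q0=[] Q1=[P1,P4,P5] Q2=[]
t=23-27: P1@Q1 runs 4, rem=0, completes. Q0=[] Q1=[P4,P5] Q2=[]
t=27-33: P4@Q1 runs 6, rem=0, completes. Q0=[] Q1=[P5] Q2=[]
t=33-39: P5@Q1 runs 6, rem=4, quantum used, demote→Q2. Q0=[] Q1=[] Q2=[P5]
t=39-43: P5@Q2 runs 4, rem=0, completes. Q0=[] Q1=[] Q2=[]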